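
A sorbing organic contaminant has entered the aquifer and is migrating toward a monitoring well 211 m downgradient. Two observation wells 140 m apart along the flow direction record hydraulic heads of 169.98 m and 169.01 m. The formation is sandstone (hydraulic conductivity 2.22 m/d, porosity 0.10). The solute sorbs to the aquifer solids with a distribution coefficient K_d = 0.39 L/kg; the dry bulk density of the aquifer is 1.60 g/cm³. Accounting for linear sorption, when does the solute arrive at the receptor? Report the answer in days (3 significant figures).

9930 days

Hydraulic gradient i = (169.98 − 169.01) / 140 = 0.97 / 140 = 0.006929
Specific discharge q = 2.22 × 0.006929 = 0.01538 m/d
v = Ki/n = 2.22·0.006929/0.10 = 0.1538 m/d
Retardation R = 1 + ρ_b·K_d/n = 1 + 1.60×0.39/0.10 = 7.240
Contaminant velocity v_c = v/R = 0.1538/7.240 = 0.02125 m/d
t = L/v_c = 211/0.02125 = 9932 d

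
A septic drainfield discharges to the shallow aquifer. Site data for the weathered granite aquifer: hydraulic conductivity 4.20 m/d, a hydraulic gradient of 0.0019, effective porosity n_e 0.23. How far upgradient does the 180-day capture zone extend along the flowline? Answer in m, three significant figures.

6.25 m

Darcy flux q = K·i = 4.20 × 0.0019 = 0.007980 m/d
Average linear velocity = 0.007980 / 0.23 = 0.03470 m/d
L = v × T = 0.03470 × 180 = 6.245 m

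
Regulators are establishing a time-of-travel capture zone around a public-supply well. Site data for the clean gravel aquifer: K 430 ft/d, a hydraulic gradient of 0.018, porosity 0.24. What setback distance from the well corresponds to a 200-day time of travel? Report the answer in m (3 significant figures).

K = 430 ft/d × 0.3048 = 131.1 m/d
Darcy flux q = K·i = 131.1 × 0.018 = 2.359 m/d
Seepage velocity v = q / n = 2.359 / 0.24 = 9.830 m/d
L = v × T = 9.830 × 200 = 1966 m

1970 m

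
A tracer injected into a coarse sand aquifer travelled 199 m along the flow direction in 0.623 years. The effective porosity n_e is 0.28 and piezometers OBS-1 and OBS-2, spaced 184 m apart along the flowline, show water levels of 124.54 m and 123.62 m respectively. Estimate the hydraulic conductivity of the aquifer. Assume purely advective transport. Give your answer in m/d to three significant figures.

Hydraulic gradient i = (124.54 − 123.62) / 184 = 0.92 / 184 = 0.005000
t = 0.623 years = 227.4 d
v = L / t = 199 / 227.4 = 0.8751 m/d
K = v · n / i = 0.8751 × 0.28 / 0.005000 = 49.0 m/d

49.0 m/d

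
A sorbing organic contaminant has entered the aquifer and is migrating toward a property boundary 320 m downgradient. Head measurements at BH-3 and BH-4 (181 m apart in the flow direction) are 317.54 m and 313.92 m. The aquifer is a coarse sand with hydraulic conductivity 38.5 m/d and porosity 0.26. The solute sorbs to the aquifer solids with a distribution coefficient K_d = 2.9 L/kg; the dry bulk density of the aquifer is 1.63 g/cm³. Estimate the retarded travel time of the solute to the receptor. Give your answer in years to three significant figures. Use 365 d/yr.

Hydraulic gradient i = (317.54 − 313.92) / 181 = 3.62 / 181 = 0.02000
q = Ki = 38.5 × 0.02000 = 0.7700 m/d
v = Ki/n = 38.5·0.02000/0.26 = 2.962 m/d
Retardation R = 1 + ρ_b·K_d/n = 1 + 1.63×2.9/0.26 = 19.18
Contaminant velocity v_c = v/R = 2.962/19.18 = 0.1544 m/d
t = L/v_c = 320/0.1544 = 2073 d
   = 2073/365 = 5.68 yr

5.68 years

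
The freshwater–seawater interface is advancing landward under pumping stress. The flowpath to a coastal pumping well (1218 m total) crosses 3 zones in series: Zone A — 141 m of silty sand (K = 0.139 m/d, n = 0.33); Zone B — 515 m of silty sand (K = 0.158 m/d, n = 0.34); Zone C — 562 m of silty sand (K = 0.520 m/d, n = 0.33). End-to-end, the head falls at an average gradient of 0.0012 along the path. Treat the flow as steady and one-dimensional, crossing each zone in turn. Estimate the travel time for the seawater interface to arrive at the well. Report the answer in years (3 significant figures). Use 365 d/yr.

For zones in series the flux q is common to all zones; the equivalent conductivity is the harmonic (thickness-weighted) mean, K_eq = L_total / Σ(L_j/K_j).
Σ(L/K) = 141/0.139 + 515/0.158 + 562/0.520 = 1014 + 3259 + 1081 = 5355 d
K_eq = L_total / Σ(L/K) = 1218 / 5355 = 0.2275 m/d
q = K_eq · i = 0.2275 × 0.0012 = 2.730e-4 m/d (same in every zone)
Zone A: v = q/n = 2.730e-4/0.33 = 8.271e-4 m/d → t_A = 141/8.271e-4 = 170500 d
Zone B: v = q/n = 2.730e-4/0.34 = 8.028e-4 m/d → t_B = 515/8.028e-4 = 641500 d
Zone C: v = q/n = 2.730e-4/0.33 = 8.271e-4 m/d → t_C = 562/8.271e-4 = 679400 d
Total t = 170500 + 641500 + 679400 = 1.491e6 d
   = 1.491e6 / 365 = 4090 yr

4090 years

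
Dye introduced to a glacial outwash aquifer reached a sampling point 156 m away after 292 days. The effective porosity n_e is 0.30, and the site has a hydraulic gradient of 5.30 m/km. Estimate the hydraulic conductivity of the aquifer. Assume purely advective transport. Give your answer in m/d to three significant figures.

30.2 m/d

v = L / t = 156 / 292 = 0.5342 m/d
K = v · n / i = 0.5342 × 0.30 / 0.0053 = 30.2 m/d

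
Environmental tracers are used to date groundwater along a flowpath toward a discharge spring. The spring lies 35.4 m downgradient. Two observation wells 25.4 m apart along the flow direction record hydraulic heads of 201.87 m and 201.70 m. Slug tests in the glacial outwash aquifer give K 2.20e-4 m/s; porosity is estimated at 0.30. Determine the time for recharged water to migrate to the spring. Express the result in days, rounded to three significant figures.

Hydraulic gradient i = (201.87 − 201.70) / 25.4 = 0.17 / 25.4 = 0.006693
K = 2.20e-4 m/s × 86400 s/d = 19.01 m/d
Darcy flux q = K·i = 19.01 × 0.006693 = 0.1272 m/d
v = Ki/n = 19.01·0.006693/0.30 = 0.4241 m/d
t = L / v = 35.4 / 0.4241 = 83.48 d

83.5 days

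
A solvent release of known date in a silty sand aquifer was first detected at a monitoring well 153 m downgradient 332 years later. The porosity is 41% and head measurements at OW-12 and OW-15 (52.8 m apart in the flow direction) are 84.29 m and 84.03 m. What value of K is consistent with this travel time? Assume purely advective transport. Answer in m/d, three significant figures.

0.105 m/d

Hydraulic gradient i = (84.29 − 84.03) / 52.8 = 0.26 / 52.8 = 0.004924
t = 332 years = 121200 d
v = L / t = 153 / 121200 = 0.001263 m/d
K = v · n / i = 0.001263 × 0.41 / 0.004924 = 0.105 m/d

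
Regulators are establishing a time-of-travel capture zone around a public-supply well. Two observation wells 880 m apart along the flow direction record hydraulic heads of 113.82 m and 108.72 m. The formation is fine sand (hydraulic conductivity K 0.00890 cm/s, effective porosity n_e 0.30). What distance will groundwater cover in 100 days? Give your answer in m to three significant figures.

Hydraulic gradient i = (113.82 − 108.72) / 880 = 5.10 / 880 = 0.005795
K = 0.00890 cm/s × 864 = 7.690 m/d
Specific discharge q = 7.690 × 0.005795 = 0.04456 m/d
v = Ki/n = 7.690·0.005795/0.30 = 0.1485 m/d
L = v × T = 0.1485 × 100 = 14.85 m

14.9 m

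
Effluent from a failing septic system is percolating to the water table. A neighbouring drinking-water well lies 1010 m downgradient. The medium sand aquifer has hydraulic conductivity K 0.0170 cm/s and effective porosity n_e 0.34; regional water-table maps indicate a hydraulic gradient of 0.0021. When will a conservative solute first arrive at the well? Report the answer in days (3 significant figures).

K = 0.0170 cm/s × 864 = 14.69 m/d
Darcy flux q = K·i = 14.69 × 0.0021 = 0.03084 m/d
v = Ki/n = 14.69·0.0021/0.34 = 0.09072 m/d
t = L / v = 1010 / 0.09072 = 11130 d

11100 days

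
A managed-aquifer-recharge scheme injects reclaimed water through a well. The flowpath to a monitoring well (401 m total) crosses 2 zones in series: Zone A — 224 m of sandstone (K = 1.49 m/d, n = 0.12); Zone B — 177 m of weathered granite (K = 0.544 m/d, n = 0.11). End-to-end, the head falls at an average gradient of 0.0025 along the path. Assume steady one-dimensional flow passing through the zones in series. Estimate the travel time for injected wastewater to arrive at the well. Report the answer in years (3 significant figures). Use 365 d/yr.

60.3 years

For zones in series the flux q is common to all zones; the equivalent conductivity is the harmonic (thickness-weighted) mean, K_eq = L_total / Σ(L_j/K_j).
Σ(L/K) = 224/1.49 + 177/0.544 = 150.3 + 325.4 = 475.7 d
K_eq = L_total / Σ(L/K) = 401 / 475.7 = 0.8430 m/d
q = K_eq · i = 0.8430 × 0.0025 = 0.002107 m/d (same in every zone)
Zone A: v = q/n = 0.002107/0.12 = 0.01756 m/d → t_A = 224/0.01756 = 12760 d
Zone B: v = q/n = 0.002107/0.11 = 0.01916 m/d → t_B = 177/0.01916 = 9239 d
Total t = 12760 + 9239 = 21990 d
   = 21990 / 365 = 60.3 yr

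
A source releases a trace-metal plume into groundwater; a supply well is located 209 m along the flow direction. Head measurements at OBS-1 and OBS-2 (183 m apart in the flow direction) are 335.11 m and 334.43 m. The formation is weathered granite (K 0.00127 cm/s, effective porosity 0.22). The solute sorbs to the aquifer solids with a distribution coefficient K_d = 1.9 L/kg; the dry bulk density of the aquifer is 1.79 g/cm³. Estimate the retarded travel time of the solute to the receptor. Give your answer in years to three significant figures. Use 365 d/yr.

509 years

Hydraulic gradient i = (335.11 − 334.43) / 183 = 0.68 / 183 = 0.003716
K = 0.00127 cm/s × 864 = 1.097 m/d
q = Ki = 1.097 × 0.003716 = 0.004077 m/d
v_s = q/n_e = 0.004077/0.22 = 0.01853 m/d
Retardation R = 1 + ρ_b·K_d/n = 1 + 1.79×1.9/0.22 = 16.46
Contaminant velocity v_c = v/R = 0.01853/16.46 = 0.001126 m/d
t = L/v_c = 209/0.001126 = 185600 d
   = 185600/365 = 509 yr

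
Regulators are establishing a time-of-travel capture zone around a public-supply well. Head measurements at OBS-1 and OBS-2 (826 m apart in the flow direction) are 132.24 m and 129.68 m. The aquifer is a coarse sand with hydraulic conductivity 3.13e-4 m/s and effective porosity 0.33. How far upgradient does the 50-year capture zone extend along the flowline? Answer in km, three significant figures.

Hydraulic gradient i = (132.24 − 129.68) / 826 = 2.56 / 826 = 0.003099
K = 3.13e-4 m/s × 86400 s/d = 27.04 m/d
q = Ki = 27.04 × 0.003099 = 0.08381 m/d
v = Ki/n = 27.04·0.003099/0.33 = 0.2540 m/d
T = 50 yr × 365 = 18250 d
L = v × T = 0.2540 × 18250 = 4635 m
   = 4.64 km

4.64 km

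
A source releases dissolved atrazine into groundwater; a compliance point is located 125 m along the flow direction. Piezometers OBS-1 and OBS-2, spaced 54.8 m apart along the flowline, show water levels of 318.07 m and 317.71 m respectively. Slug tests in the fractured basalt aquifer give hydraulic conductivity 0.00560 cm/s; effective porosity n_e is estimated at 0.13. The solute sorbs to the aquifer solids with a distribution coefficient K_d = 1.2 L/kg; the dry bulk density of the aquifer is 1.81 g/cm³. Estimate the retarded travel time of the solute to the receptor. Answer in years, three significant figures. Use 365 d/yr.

Hydraulic gradient i = (318.07 − 317.71) / 54.8 = 0.36 / 54.8 = 0.006569
K = 0.00560 cm/s × 864 = 4.838 m/d
Darcy flux q = K·i = 4.838 × 0.006569 = 0.03179 m/d
Seepage velocity v = q / n = 0.03179 / 0.13 = 0.2445 m/d
Retardation R = 1 + ρ_b·K_d/n = 1 + 1.81×1.2/0.13 = 17.71
Contaminant velocity v_c = v/R = 0.2445/17.71 = 0.01381 m/d
t = L/v_c = 125/0.01381 = 9053 d
   = 9053/365 = 24.8 yr

24.8 years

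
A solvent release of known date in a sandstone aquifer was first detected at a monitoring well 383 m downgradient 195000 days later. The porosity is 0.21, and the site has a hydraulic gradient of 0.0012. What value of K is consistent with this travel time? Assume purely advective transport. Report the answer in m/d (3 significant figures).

v = L / t = 383 / 195000 = 0.001964 m/d
K = v · n / i = 0.001964 × 0.21 / 0.0012 = 0.344 m/d

0.344 m/d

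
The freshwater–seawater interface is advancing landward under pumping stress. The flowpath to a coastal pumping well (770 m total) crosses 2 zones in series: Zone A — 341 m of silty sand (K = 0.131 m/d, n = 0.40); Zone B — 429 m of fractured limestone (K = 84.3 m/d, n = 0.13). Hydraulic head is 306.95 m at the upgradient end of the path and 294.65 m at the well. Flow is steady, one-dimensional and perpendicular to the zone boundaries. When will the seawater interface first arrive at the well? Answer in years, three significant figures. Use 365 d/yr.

112 years

Total head drop ΔH = 306.95 − 294.65 = 12.30 m
Continuity: the same q passes through each zone, so ΔH = q·Σ(L_j/K_j) — the zones act as resistances in series.
Σ(L/K) = 341/0.131 + 429/84.3 = 2603 + 5.089 = 2608 d
q = ΔH / Σ(L/K) = 12.30 / 2608 = 0.004716 m/d (same in every zone)
Zone A: v = q/n = 0.004716/0.40 = 0.01179 m/d → t_A = 341/0.01179 = 28920 d
Zone B: v = q/n = 0.004716/0.13 = 0.03628 m/d → t_B = 429/0.03628 = 11830 d
Total t = 28920 + 11830 = 40750 d
   = 40750 / 365 = 112 yr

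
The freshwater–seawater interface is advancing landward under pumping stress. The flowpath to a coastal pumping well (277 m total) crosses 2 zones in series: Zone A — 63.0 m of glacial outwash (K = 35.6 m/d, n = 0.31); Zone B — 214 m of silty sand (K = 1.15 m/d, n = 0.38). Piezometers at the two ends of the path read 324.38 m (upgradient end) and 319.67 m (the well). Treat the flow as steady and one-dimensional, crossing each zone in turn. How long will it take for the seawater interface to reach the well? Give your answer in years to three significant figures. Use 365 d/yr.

11.0 years

Total head drop ΔH = 324.38 − 319.67 = 4.71 m
Continuity: the same q passes through each zone, so ΔH = q·Σ(L_j/K_j) — the zones act as resistances in series.
Σ(L/K) = 63.0/35.6 + 214/1.15 = 1.770 + 186.1 = 187.9 d
q = ΔH / Σ(L/K) = 4.71 / 187.9 = 0.02507 m/d (same in every zone)
Zone A: v = q/n = 0.02507/0.31 = 0.08088 m/d → t_A = 63.0/0.08088 = 778.9 d
Zone B: v = q/n = 0.02507/0.38 = 0.06598 m/d → t_B = 214/0.06598 = 3243 d
Total t = 778.9 + 3243 = 4022 d
   = 4022 / 365 = 11.0 yr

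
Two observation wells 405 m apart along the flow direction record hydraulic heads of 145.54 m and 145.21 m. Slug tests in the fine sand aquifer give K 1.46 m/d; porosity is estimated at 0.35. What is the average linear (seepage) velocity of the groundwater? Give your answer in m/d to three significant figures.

0.00340 m/d

Hydraulic gradient i = (145.54 − 145.21) / 405 = 0.33 / 405 = 8.148e-4
Specific discharge q = 1.46 × 8.148e-4 = 0.001190 m/d
Seepage velocity v = q / n = 0.001190 / 0.35 = 0.003399 m/d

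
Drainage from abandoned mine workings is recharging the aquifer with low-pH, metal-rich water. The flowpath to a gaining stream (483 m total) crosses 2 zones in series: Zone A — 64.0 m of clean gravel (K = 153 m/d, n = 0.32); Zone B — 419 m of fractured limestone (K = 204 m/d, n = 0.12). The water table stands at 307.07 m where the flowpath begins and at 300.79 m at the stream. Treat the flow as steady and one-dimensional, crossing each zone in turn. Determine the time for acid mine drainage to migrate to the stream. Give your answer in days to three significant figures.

27.9 days

Total head drop ΔH = 307.07 − 300.79 = 6.28 m
Continuity: the same q passes through each zone, so ΔH = q·Σ(L_j/K_j) — the zones act as resistances in series.
Σ(L/K) = 64.0/153 + 419/204 = 0.4183 + 2.054 = 2.472 d
q = ΔH / Σ(L/K) = 6.28 / 2.472 = 2.540 m/d (same in every zone)
Zone A: v = q/n = 2.540/0.32 = 7.938 m/d → t_A = 64.0/7.938 = 8.062 d
Zone B: v = q/n = 2.540/0.12 = 21.17 m/d → t_B = 419/21.17 = 19.79 d
Total t = 8.062 + 19.79 = 27.86 d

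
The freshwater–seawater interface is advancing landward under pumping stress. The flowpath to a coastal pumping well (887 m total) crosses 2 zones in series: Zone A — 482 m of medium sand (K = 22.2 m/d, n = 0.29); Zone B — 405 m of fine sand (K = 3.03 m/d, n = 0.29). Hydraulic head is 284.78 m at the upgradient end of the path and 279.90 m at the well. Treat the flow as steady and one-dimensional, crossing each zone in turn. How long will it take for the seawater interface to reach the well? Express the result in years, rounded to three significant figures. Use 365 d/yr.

Total head drop ΔH = 284.78 − 279.90 = 4.88 m
Steady 1-D flow in series ⇒ the Darcy flux q is identical in every zone and the zone head losses add (resistances L/K in series).
Σ(L/K) = 482/22.2 + 405/3.03 = 21.71 + 133.7 = 155.4 d
q = ΔH / Σ(L/K) = 4.88 / 155.4 = 0.03141 m/d (same in every zone)
Zone A: v = q/n = 0.03141/0.29 = 0.1083 m/d → t_A = 482/0.1083 = 4450 d
Zone B: v = q/n = 0.03141/0.29 = 0.1083 m/d → t_B = 405/0.1083 = 3740 d
Total t = 4450 + 3740 = 8190 d
   = 8190 / 365 = 22.4 yr

22.4 years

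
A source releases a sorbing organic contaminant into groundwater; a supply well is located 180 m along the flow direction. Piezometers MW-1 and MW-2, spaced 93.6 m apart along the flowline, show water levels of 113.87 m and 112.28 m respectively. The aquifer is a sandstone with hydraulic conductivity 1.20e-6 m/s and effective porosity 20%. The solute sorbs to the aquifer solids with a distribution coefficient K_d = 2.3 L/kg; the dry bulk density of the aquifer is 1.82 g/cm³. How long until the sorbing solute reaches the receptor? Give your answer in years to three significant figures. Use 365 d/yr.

1230 years

Hydraulic gradient i = (113.87 − 112.28) / 93.6 = 1.59 / 93.6 = 0.01699
K = 1.20e-6 m/s × 86400 s/d = 0.1037 m/d
Specific discharge q = 0.1037 × 0.01699 = 0.001761 m/d
v = Ki/n = 0.1037·0.01699/0.20 = 0.008806 m/d
Retardation R = 1 + ρ_b·K_d/n = 1 + 1.82×2.3/0.20 = 21.93
Contaminant velocity v_c = v/R = 0.008806/21.93 = 4.016e-4 m/d
t = L/v_c = 180/4.016e-4 = 448300 d
   = 448300/365 = 1230 yr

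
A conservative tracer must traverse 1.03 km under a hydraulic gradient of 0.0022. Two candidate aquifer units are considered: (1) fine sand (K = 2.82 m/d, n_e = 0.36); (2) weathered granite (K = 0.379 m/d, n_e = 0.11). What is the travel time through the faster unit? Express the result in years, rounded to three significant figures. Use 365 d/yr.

Unit 1 (fine sand): v = 2.82×0.0022/0.36 = 0.01723 m/d, t = 1030/0.01723 = 59770 d
Unit 2 (weathered granite): v = 0.379×0.0022/0.11 = 0.007580 m/d, t = 1030/0.007580 = 135900 d
Faster: 59770 d / 365 = 164 yr

164 years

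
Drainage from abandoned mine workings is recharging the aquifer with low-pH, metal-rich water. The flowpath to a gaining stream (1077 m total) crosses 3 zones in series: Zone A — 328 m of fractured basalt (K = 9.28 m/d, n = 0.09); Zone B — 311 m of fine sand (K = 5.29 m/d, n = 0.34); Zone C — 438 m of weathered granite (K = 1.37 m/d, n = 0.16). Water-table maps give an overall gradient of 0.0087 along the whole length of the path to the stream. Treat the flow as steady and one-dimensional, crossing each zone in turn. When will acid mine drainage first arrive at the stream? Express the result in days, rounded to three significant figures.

For zones in series the flux q is common to all zones; the equivalent conductivity is the harmonic (thickness-weighted) mean, K_eq = L_total / Σ(L_j/K_j).
Σ(L/K) = 328/9.28 + 311/5.29 + 438/1.37 = 35.34 + 58.79 + 319.7 = 413.8 d
K_eq = L_total / Σ(L/K) = 1077 / 413.8 = 2.602 m/d
q = K_eq · i = 2.602 × 0.0087 = 0.02264 m/d (same in every zone)
Zone A: v = q/n = 0.02264/0.09 = 0.2516 m/d → t_A = 328/0.2516 = 1304 d
Zone B: v = q/n = 0.02264/0.34 = 0.06659 m/d → t_B = 311/0.06659 = 4670 d
Zone C: v = q/n = 0.02264/0.16 = 0.1415 m/d → t_C = 438/0.1415 = 3095 d
Total t = 1304 + 4670 + 3095 = 9069 d

9070 days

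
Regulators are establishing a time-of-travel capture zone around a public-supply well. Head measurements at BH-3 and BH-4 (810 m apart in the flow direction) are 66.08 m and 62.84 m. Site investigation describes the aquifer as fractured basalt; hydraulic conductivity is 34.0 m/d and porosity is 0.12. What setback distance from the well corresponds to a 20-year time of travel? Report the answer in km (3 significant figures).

Hydraulic gradient i = (66.08 − 62.84) / 810 = 3.24 / 810 = 0.004000
Specific discharge q = 34.0 × 0.004000 = 0.1360 m/d
v_s = q/n_e = 0.1360/0.12 = 1.133 m/d
T = 20 yr × 365 = 7300 d
L = v × T = 1.133 × 7300 = 8273 m
   = 8.27 km

8.27 km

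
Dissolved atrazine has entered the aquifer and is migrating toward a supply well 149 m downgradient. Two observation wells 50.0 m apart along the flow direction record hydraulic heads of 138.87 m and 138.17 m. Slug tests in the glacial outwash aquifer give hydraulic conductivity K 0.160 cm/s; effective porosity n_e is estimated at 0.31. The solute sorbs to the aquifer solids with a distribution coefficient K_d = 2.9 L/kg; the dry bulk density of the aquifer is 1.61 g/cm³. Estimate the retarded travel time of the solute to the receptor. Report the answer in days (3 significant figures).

Hydraulic gradient i = (138.87 − 138.17) / 50.0 = 0.70 / 50.0 = 0.01400
K = 0.160 cm/s × 864 = 138.2 m/d
Specific discharge q = 138.2 × 0.01400 = 1.935 m/d
v = Ki/n = 138.2·0.01400/0.31 = 6.243 m/d
Retardation R = 1 + ρ_b·K_d/n = 1 + 1.61×2.9/0.31 = 16.06
Contaminant velocity v_c = v/R = 6.243/16.06 = 0.3887 m/d
t = L/v_c = 149/0.3887 = 383.3 d

383 days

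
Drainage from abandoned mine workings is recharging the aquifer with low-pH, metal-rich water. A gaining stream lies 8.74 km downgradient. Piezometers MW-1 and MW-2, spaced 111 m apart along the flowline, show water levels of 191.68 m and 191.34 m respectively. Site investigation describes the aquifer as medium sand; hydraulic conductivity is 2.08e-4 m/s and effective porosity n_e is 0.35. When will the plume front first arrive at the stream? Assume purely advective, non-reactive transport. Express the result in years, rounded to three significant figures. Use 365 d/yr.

152 years

Hydraulic gradient i = (191.68 − 191.34) / 111 = 0.34 / 111 = 0.003063
K = 2.08e-4 m/s × 86400 s/d = 17.97 m/d
Specific discharge q = 17.97 × 0.003063 = 0.05505 m/d
v_s = q/n_e = 0.05505/0.35 = 0.1573 m/d
L = 8.74 km = 8740 m
t = L / v = 8740 / 0.1573 = 55570 d
   = 55570 / 365 = 152 yr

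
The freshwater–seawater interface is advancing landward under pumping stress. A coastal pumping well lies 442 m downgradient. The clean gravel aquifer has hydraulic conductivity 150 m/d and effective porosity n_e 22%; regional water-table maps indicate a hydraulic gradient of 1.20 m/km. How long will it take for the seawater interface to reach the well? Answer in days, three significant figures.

q = Ki = 150 × 0.0012 = 0.1800 m/d
v = Ki/n = 150·0.0012/0.22 = 0.8182 m/d
t = L / v = 442 / 0.8182 = 540.2 d

540 days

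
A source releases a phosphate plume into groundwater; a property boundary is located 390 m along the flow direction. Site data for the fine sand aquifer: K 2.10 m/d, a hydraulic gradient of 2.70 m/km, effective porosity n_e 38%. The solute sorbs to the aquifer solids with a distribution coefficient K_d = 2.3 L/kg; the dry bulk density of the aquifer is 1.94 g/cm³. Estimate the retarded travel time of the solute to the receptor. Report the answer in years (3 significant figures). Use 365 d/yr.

912 years

Darcy flux q = K·i = 2.10 × 0.0027 = 0.005670 m/d
Average linear velocity = 0.005670 / 0.38 = 0.01492 m/d
Retardation R = 1 + ρ_b·K_d/n = 1 + 1.94×2.3/0.38 = 12.74
Contaminant velocity v_c = v/R = 0.01492/12.74 = 0.001171 m/d
t = L/v_c = 390/0.001171 = 333000 d
   = 333000/365 = 912 yr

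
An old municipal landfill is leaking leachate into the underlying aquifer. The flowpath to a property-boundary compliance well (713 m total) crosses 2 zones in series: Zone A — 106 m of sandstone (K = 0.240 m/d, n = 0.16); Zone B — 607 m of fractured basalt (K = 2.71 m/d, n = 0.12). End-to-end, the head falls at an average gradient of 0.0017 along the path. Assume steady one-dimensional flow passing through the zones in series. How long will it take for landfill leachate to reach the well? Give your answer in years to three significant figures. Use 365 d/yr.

For zones in series the flux q is common to all zones; the equivalent conductivity is the harmonic (thickness-weighted) mean, K_eq = L_total / Σ(L_j/K_j).
Σ(L/K) = 106/0.240 + 607/2.71 = 441.7 + 224.0 = 665.7 d
K_eq = L_total / Σ(L/K) = 713 / 665.7 = 1.071 m/d
q = K_eq · i = 1.071 × 0.0017 = 0.001821 m/d (same in every zone)
Zone A: v = q/n = 0.001821/0.16 = 0.01138 m/d → t_A = 106/0.01138 = 9314 d
Zone B: v = q/n = 0.001821/0.12 = 0.01517 m/d → t_B = 607/0.01517 = 40000 d
Total t = 9314 + 40000 = 49320 d
   = 49320 / 365 = 135 yr

135 years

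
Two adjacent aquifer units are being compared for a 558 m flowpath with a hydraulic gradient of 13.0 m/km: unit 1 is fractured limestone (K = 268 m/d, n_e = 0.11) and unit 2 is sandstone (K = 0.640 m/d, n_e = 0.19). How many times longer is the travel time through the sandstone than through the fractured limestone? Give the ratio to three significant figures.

Unit 1 (fractured limestone): v = 268×0.013/0.11 = 31.67 m/d, t = 558/31.67 = 17.62 d
Unit 2 (sandstone): v = 0.640×0.013/0.19 = 0.04379 m/d, t = 558/0.04379 = 12740 d
t(sandstone) / t(fractured limestone) = 12740/17.62 = 723

723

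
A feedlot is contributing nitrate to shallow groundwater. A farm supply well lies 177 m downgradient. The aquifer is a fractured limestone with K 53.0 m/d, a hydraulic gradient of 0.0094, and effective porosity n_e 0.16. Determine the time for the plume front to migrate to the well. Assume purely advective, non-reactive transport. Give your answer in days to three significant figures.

Specific discharge q = 53.0 × 0.0094 = 0.4982 m/d
v_s = q/n_e = 0.4982/0.16 = 3.114 m/d
t = L / v = 177 / 3.114 = 56.84 d

56.8 days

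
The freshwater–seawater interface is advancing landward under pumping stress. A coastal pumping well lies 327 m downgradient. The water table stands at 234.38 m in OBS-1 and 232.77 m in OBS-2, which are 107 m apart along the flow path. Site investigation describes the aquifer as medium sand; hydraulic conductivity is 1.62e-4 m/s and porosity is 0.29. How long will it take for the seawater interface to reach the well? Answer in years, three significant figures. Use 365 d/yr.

Hydraulic gradient i = (234.38 − 232.77) / 107 = 1.61 / 107 = 0.01505
K = 1.62e-4 m/s × 86400 s/d = 14.00 m/d
Specific discharge q = 14.00 × 0.01505 = 0.2106 m/d
Average linear velocity = 0.2106 / 0.29 = 0.7262 m/d
t = L / v = 327 / 0.7262 = 450.3 d
   = 450.3 / 365 = 1.23 yr

1.23 years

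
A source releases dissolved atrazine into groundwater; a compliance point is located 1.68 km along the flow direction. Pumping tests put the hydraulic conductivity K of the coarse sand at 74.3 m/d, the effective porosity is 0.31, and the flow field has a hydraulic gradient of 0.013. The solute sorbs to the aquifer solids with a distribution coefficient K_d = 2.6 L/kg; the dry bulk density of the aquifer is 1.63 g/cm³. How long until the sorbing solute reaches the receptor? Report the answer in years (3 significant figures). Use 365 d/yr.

21.7 years

Darcy flux q = K·i = 74.3 × 0.013 = 0.9659 m/d
v_s = q/n_e = 0.9659/0.31 = 3.116 m/d
Retardation R = 1 + ρ_b·K_d/n = 1 + 1.63×2.6/0.31 = 14.67
Contaminant velocity v_c = v/R = 3.116/14.67 = 0.2124 m/d
L = 1.68 km = 1680 m
t = L/v_c = 1680/0.2124 = 7910 d
   = 7910/365 = 21.7 yr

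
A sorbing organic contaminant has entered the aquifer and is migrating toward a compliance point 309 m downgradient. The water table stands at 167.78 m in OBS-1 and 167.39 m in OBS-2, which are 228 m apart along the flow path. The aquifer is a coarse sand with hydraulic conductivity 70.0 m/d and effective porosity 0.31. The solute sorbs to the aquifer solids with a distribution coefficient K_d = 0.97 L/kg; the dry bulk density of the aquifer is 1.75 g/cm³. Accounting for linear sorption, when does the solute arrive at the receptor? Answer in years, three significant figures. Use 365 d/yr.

Hydraulic gradient i = (167.78 − 167.39) / 228 = 0.39 / 228 = 0.001711
Specific discharge q = 70.0 × 0.001711 = 0.1197 m/d
v_s = q/n_e = 0.1197/0.31 = 0.3862 m/d
Retardation R = 1 + ρ_b·K_d/n = 1 + 1.75×0.97/0.31 = 6.476
Contaminant velocity v_c = v/R = 0.3862/6.476 = 0.05964 m/d
t = L/v_c = 309/0.05964 = 5181 d
   = 5181/365 = 14.2 yr

14.2 years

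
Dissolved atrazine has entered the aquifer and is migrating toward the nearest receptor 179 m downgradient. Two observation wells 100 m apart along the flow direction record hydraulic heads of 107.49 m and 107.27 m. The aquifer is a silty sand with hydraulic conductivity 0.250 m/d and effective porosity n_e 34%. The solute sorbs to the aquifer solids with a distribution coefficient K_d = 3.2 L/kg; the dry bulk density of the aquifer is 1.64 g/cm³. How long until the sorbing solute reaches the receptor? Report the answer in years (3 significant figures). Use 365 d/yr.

Hydraulic gradient i = (107.49 − 107.27) / 100 = 0.22 / 100 = 0.002200
Specific discharge q = 0.250 × 0.002200 = 5.500e-4 m/d
v = Ki/n = 0.250·0.002200/0.34 = 0.001618 m/d
Retardation R = 1 + ρ_b·K_d/n = 1 + 1.64×3.2/0.34 = 16.44
Contaminant velocity v_c = v/R = 0.001618/16.44 = 9.843e-5 m/d
t = L/v_c = 179/9.843e-5 = 1.819e6 d
   = 1.819e6/365 = 4980 yr

4980 years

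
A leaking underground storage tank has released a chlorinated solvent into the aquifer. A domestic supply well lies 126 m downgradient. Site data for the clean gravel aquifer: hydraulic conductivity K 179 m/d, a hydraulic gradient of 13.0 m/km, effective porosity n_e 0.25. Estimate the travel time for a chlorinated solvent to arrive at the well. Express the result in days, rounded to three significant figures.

Specific discharge q = 179 × 0.013 = 2.327 m/d
v_s = q/n_e = 2.327/0.25 = 9.308 m/d
t = L / v = 126 / 9.308 = 13.54 d

13.5 days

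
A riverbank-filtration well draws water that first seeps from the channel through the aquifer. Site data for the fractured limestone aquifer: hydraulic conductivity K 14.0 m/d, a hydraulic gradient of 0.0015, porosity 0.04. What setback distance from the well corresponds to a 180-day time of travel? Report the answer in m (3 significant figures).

94.5 m

q = Ki = 14.0 × 0.0015 = 0.02100 m/d
Average linear velocity = 0.02100 / 0.04 = 0.5250 m/d
L = v × T = 0.5250 × 180 = 94.50 m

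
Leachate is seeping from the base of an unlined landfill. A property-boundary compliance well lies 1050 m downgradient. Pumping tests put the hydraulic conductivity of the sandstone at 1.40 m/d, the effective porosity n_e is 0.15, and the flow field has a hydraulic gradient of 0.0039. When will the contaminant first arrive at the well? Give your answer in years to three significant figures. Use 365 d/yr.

79.0 years

Specific discharge q = 1.40 × 0.0039 = 0.005460 m/d
v_s = q/n_e = 0.005460/0.15 = 0.03640 m/d
t = L / v = 1050 / 0.03640 = 28850 d
   = 28850 / 365 = 79.0 yr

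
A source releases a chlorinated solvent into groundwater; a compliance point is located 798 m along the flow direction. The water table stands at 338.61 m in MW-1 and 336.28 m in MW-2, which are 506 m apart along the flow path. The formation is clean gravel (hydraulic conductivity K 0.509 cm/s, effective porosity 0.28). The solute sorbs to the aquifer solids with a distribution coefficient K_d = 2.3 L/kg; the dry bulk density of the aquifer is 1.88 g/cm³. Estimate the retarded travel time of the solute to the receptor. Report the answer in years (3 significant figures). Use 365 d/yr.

4.97 years

Hydraulic gradient i = (338.61 − 336.28) / 506 = 2.33 / 506 = 0.004605
K = 0.509 cm/s × 864 = 439.8 m/d
Darcy flux q = K·i = 439.8 × 0.004605 = 2.025 m/d
v = Ki/n = 439.8·0.004605/0.28 = 7.232 m/d
Retardation R = 1 + ρ_b·K_d/n = 1 + 1.88×2.3/0.28 = 16.44
Contaminant velocity v_c = v/R = 7.232/16.44 = 0.4398 m/d
t = L/v_c = 798/0.4398 = 1814 d
   = 1814/365 = 4.97 yr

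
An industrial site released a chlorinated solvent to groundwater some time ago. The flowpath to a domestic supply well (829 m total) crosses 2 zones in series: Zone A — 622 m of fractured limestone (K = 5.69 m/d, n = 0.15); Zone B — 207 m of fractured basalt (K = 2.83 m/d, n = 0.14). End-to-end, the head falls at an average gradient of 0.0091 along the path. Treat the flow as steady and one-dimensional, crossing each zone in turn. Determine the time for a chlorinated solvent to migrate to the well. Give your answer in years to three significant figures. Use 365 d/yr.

Continuity: the same q passes through each zone, so ΔH = q·Σ(L_j/K_j) — the zones act as resistances in series.
Σ(L/K) = 622/5.69 + 207/2.83 = 109.3 + 73.14 = 182.5 d
K_eq = L_total / Σ(L/K) = 829 / 182.5 = 4.543 m/d
q = K_eq · i = 4.543 × 0.0091 = 0.04135 m/d (same in every zone)
Zone A: v = q/n = 0.04135/0.15 = 0.2756 m/d → t_A = 622/0.2756 = 2257 d
Zone B: v = q/n = 0.04135/0.14 = 0.2953 m/d → t_B = 207/0.2953 = 700.9 d
Total t = 2257 + 700.9 = 2958 d
   = 2958 / 365 = 8.10 yr

8.10 years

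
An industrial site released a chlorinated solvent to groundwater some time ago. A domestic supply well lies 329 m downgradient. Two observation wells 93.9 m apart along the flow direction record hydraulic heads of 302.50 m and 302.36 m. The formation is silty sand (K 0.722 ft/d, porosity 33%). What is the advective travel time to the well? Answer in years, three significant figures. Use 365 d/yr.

907 years

Hydraulic gradient i = (302.50 − 302.36) / 93.9 = 0.14 / 93.9 = 0.001491
K = 0.722 ft/d × 0.3048 = 0.2201 m/d
q = Ki = 0.2201 × 0.001491 = 3.281e-4 m/d
Seepage velocity v = q / n = 3.281e-4 / 0.33 = 9.943e-4 m/d
t = L / v = 329 / 9.943e-4 = 330900 d
   = 330900 / 365 = 907 yr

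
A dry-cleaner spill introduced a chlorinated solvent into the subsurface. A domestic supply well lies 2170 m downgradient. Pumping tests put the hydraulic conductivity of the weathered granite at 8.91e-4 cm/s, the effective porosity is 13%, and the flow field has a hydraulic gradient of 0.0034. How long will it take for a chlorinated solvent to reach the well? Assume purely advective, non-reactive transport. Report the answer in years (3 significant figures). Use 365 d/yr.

K = 8.91e-4 cm/s × 864 = 0.7698 m/d
Specific discharge q = 0.7698 × 0.0034 = 0.002617 m/d
Seepage velocity v = q / n = 0.002617 / 0.13 = 0.02013 m/d
t = L / v = 2170 / 0.02013 = 107800 d
   = 107800 / 365 = 295 yr

295 years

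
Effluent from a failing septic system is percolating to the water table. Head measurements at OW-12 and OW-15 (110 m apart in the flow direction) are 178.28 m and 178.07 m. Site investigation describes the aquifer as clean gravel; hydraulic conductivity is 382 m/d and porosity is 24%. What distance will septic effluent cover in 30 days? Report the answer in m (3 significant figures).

91.2 m

Hydraulic gradient i = (178.28 − 178.07) / 110 = 0.21 / 110 = 0.001909
Darcy flux q = K·i = 382 × 0.001909 = 0.7293 m/d
v = Ki/n = 382·0.001909/0.24 = 3.039 m/d
L = v × T = 3.039 × 30 = 91.16 m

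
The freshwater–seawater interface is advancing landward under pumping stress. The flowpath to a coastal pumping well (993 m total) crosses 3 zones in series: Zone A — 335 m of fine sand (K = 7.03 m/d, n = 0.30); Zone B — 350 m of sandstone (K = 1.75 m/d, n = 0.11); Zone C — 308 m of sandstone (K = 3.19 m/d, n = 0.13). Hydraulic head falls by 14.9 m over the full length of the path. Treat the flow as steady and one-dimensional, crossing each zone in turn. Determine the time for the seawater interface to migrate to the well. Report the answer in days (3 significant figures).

Steady 1-D flow in series ⇒ the Darcy flux q is identical in every zone and the zone head losses add (resistances L/K in series).
Σ(L/K) = 335/7.03 + 350/1.75 + 308/3.19 = 47.65 + 200.0 + 96.55 = 344.2 d
q = ΔH / Σ(L/K) = 14.9 / 344.2 = 0.04329 m/d (same in every zone)
Zone A: v = q/n = 0.04329/0.30 = 0.1443 m/d → t_A = 335/0.1443 = 2322 d
Zone B: v = q/n = 0.04329/0.11 = 0.3935 m/d → t_B = 350/0.3935 = 889.4 d
Zone C: v = q/n = 0.04329/0.13 = 0.3330 m/d → t_C = 308/0.3330 = 925.0 d
Total t = 2322 + 889.4 + 925.0 = 4136 d

4140 days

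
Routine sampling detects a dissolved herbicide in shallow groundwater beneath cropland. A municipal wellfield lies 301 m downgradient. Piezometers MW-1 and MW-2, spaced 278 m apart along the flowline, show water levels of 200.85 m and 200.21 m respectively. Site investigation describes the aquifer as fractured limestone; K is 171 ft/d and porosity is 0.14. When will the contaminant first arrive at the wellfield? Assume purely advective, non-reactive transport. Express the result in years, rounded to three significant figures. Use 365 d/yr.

Hydraulic gradient i = (200.85 − 200.21) / 278 = 0.64 / 278 = 0.002302
K = 171 ft/d × 0.3048 = 52.12 m/d
Darcy flux q = K·i = 52.12 × 0.002302 = 0.1200 m/d
Seepage velocity v = q / n = 0.1200 / 0.14 = 0.8571 m/d
t = L / v = 301 / 0.8571 = 351.2 d
   = 351.2 / 365 = 0.962 yr

0.962 years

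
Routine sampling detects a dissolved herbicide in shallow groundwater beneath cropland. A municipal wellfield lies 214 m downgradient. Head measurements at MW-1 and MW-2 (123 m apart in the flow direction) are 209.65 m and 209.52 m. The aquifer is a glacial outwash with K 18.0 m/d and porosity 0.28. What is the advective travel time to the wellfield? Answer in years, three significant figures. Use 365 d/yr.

8.63 years

Hydraulic gradient i = (209.65 − 209.52) / 123 = 0.13 / 123 = 0.001057
q = Ki = 18.0 × 0.001057 = 0.01902 m/d
Average linear velocity = 0.01902 / 0.28 = 0.06794 m/d
t = L / v = 214 / 0.06794 = 3150 d
   = 3150 / 365 = 8.63 yr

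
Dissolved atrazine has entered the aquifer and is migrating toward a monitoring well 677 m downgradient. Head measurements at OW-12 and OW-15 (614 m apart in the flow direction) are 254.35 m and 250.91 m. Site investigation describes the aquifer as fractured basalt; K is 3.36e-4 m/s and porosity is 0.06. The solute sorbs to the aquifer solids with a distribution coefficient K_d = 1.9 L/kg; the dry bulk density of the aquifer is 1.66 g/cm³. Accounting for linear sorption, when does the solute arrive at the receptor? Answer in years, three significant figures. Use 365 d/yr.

Hydraulic gradient i = (254.35 − 250.91) / 614 = 3.44 / 614 = 0.005603
K = 3.36e-4 m/s × 86400 s/d = 29.03 m/d
Darcy flux q = K·i = 29.03 × 0.005603 = 0.1626 m/d
v_s = q/n_e = 0.1626/0.06 = 2.711 m/d
Retardation R = 1 + ρ_b·K_d/n = 1 + 1.66×1.9/0.06 = 53.57
Contaminant velocity v_c = v/R = 2.711/53.57 = 0.05061 m/d
t = L/v_c = 677/0.05061 = 13380 d
   = 13380/365 = 36.7 yr

36.7 years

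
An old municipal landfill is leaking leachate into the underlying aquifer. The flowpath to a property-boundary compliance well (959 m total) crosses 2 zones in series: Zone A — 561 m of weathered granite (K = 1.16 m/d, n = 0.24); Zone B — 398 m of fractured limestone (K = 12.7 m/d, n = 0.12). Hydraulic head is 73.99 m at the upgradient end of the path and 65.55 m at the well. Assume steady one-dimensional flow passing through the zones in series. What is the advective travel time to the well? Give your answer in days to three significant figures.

11100 days

Total head drop ΔH = 73.99 − 65.55 = 8.44 m
Steady 1-D flow in series ⇒ the Darcy flux q is identical in every zone and the zone head losses add (resistances L/K in series).
Σ(L/K) = 561/1.16 + 398/12.7 = 483.6 + 31.34 = 515.0 d
q = ΔH / Σ(L/K) = 8.44 / 515.0 = 0.01639 m/d (same in every zone)
Zone A: v = q/n = 0.01639/0.24 = 0.06829 m/d → t_A = 561/0.06829 = 8215 d
Zone B: v = q/n = 0.01639/0.12 = 0.1366 m/d → t_B = 398/0.1366 = 2914 d
Total t = 8215 + 2914 = 11130 d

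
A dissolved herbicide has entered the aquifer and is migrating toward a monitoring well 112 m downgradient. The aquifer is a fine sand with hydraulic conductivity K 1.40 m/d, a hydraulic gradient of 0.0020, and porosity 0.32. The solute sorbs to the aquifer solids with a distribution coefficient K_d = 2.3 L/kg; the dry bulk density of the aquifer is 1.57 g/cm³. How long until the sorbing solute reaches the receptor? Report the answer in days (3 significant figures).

157000 days

Darcy flux q = K·i = 1.40 × 0.0020 = 0.002800 m/d
v = Ki/n = 1.40·0.0020/0.32 = 0.008750 m/d
Retardation R = 1 + ρ_b·K_d/n = 1 + 1.57×2.3/0.32 = 12.28
Contaminant velocity v_c = v/R = 0.008750/12.28 = 7.123e-4 m/d
t = L/v_c = 112/7.123e-4 = 157200 d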